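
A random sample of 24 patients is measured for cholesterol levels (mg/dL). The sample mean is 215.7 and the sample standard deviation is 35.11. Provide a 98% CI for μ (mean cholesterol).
(197.78, 233.62)

t-interval (σ unknown):
df = n - 1 = 23
t* = 2.500 for 98% confidence

Margin of error = t* · s/√n = 2.500 · 35.11/√24 = 17.92

CI: (197.78, 233.62)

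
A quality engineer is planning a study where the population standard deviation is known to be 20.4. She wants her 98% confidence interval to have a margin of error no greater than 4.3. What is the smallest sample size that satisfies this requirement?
n ≥ 122

For margin E ≤ 4.3:
n ≥ (z* · σ / E)²
n ≥ (2.326 · 20.4 / 4.3)²
n ≥ 121.77

Minimum n = 122 (rounding up)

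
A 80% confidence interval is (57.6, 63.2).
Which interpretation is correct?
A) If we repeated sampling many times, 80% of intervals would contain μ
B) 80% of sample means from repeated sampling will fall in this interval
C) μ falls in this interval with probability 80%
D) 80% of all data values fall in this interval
A

A) Correct — this is the frequentist long-run coverage interpretation.
B) Wrong — coverage applies to intervals containing μ, not to future x̄ values.
C) Wrong — μ is fixed; the randomness lives in the interval, not in μ.
D) Wrong — a CI is about the parameter μ, not individual data values.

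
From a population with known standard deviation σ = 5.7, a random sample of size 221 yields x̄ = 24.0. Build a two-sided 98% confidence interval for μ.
(23.11, 24.89)

z-interval (σ known):
z* = 2.326 for 98% confidence

Margin of error = z* · σ/√n = 2.326 · 5.7/√221 = 0.89

CI: (24.0 - 0.89, 24.0 + 0.89) = (23.11, 24.89)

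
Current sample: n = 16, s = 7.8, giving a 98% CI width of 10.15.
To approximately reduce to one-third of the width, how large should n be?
n ≈ 144

CI width ∝ 1/√n
To reduce width by factor 3, need √n to grow by 3 → need 3² = 9 times as many samples.

Current: n = 16, width = 10.15
New: n = 144, width ≈ 3.06

Width reduced by factor of 10.15/3.06 = 3.32.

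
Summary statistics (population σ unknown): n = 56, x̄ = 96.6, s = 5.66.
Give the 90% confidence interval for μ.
(95.33, 97.87)

t-interval (σ unknown):
df = n - 1 = 55
t* = 1.673 for 90% confidence

Margin of error = t* · s/√n = 1.673 · 5.66/√56 = 1.27

CI: (95.33, 97.87)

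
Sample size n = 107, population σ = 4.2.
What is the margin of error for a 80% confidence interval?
Margin of error = 0.52

Margin of error = z* · σ/√n
= 1.282 · 4.2/√107
= 1.282 · 4.2/10.3441
= 0.52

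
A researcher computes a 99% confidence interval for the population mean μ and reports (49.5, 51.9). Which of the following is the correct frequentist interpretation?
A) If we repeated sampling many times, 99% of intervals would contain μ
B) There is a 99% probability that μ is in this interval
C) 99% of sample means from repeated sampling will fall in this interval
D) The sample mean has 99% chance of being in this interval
A

A) Correct — this is the frequentist long-run coverage interpretation.
B) Wrong — μ is fixed; the randomness lives in the interval, not in μ.
C) Wrong — coverage applies to intervals containing μ, not to future x̄ values.
D) Wrong — x̄ is observed and sits in the interval by construction.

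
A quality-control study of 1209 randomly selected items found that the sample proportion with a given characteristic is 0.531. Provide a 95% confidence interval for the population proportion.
(0.503, 0.559)

Proportion CI:
SE = √(p̂(1-p̂)/n) = √(0.531 · 0.469 / 1209) = 0.01435

z* = 1.960
Margin = z* · SE = 1.960 · 0.01435 = 0.0281

CI: 0.531 ± 0.0281 = (0.503, 0.559)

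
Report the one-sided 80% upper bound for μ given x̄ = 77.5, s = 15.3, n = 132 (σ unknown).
μ ≤ 78.62

Upper bound (one-sided):
t* = 0.844 (one-sided for 80%)
Upper bound = x̄ + t* · s/√n = 77.5 + 0.844 · 15.3/√132 = 78.62

We are 80% confident that μ ≤ 78.62.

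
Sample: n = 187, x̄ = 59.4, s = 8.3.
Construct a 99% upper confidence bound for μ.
μ ≤ 60.82

Upper bound (one-sided):
t* = 2.347 (one-sided for 99%)
Upper bound = x̄ + t* · s/√n = 59.4 + 2.347 · 8.3/√187 = 60.82

We are 99% confident that μ ≤ 60.82.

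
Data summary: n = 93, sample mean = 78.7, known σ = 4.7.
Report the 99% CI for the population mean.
(77.44, 79.96)

z-interval (σ known):
z* = 2.576 for 99% confidence

Margin of error = z* · σ/√n = 2.576 · 4.7/√93 = 1.26

CI: (78.7 - 1.26, 78.7 + 1.26) = (77.44, 79.96)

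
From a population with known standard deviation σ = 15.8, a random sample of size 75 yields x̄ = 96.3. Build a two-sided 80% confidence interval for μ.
(93.96, 98.64)

z-interval (σ known):
z* = 1.282 for 80% confidence

Margin of error = z* · σ/√n = 1.282 · 15.8/√75 = 2.34

CI: (96.3 - 2.34, 96.3 + 2.34) = (93.96, 98.64)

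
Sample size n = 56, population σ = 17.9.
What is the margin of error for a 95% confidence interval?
Margin of error = 4.69

Margin of error = z* · σ/√n
= 1.960 · 17.9/√56
= 1.960 · 17.9/7.4833
= 4.69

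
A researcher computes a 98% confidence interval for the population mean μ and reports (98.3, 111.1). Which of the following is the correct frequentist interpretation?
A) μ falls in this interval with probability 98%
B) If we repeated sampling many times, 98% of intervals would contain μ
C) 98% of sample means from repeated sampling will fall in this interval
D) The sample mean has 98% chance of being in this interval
B

A) Wrong — μ is fixed; the randomness lives in the interval, not in μ.
B) Correct — this is the frequentist long-run coverage interpretation.
C) Wrong — coverage applies to intervals containing μ, not to future x̄ values.
D) Wrong — x̄ is observed and sits in the interval by construction.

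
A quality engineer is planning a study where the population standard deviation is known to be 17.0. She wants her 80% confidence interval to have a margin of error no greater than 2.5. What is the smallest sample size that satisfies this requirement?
n ≥ 76

For margin E ≤ 2.5:
n ≥ (z* · σ / E)²
n ≥ (1.282 · 17.0 / 2.5)²
n ≥ 76.00

Minimum n = 76 (rounding up)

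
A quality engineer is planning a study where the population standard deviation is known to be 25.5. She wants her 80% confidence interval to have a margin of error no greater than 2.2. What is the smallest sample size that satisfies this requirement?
n ≥ 221

For margin E ≤ 2.2:
n ≥ (z* · σ / E)²
n ≥ (1.282 · 25.5 / 2.2)²
n ≥ 220.81

Minimum n = 221 (rounding up)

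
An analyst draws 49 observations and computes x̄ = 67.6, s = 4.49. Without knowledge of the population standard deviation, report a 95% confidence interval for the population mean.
(66.31, 68.89)

t-interval (σ unknown):
df = n - 1 = 48
t* = 2.011 for 95% confidence

Margin of error = t* · s/√n = 2.011 · 4.49/√49 = 1.29

CI: (66.31, 68.89)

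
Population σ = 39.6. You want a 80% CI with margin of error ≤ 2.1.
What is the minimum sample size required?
n ≥ 585

For margin E ≤ 2.1:
n ≥ (z* · σ / E)²
n ≥ (1.282 · 39.6 / 2.1)²
n ≥ 584.42

Minimum n = 585 (rounding up)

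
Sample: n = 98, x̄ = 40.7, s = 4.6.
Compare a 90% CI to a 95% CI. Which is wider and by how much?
95% CI is wider by 0.30

df = 97
90% CI: t* = 1.661, (39.93, 41.47), width = 2 · t* · s/√n = 1.54
95% CI: t* = 1.985, (39.78, 41.62), width = 2 · t* · s/√n = 1.84

The 95% CI is wider by 1.84 - 1.54 = 0.30.
Higher confidence requires a wider interval.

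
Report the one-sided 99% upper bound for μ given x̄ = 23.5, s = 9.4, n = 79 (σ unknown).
μ ≤ 26.01

Upper bound (one-sided):
t* = 2.375 (one-sided for 99%)
Upper bound = x̄ + t* · s/√n = 23.5 + 2.375 · 9.4/√79 = 26.01

We are 99% confident that μ ≤ 26.01.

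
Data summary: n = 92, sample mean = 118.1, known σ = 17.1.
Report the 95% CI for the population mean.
(114.61, 121.59)

z-interval (σ known):
z* = 1.960 for 95% confidence

Margin of error = z* · σ/√n = 1.960 · 17.1/√92 = 3.49

CI: (118.1 - 3.49, 118.1 + 3.49) = (114.61, 121.59)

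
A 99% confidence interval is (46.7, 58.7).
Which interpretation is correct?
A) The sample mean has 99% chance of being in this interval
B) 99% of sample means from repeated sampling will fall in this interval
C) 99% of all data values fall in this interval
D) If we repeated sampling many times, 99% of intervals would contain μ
D

A) Wrong — x̄ is observed and sits in the interval by construction.
B) Wrong — coverage applies to intervals containing μ, not to future x̄ values.
C) Wrong — a CI is about the parameter μ, not individual data values.
D) Correct — this is the frequentist long-run coverage interpretation.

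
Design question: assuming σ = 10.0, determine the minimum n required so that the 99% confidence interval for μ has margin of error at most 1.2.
n ≥ 461

For margin E ≤ 1.2:
n ≥ (z* · σ / E)²
n ≥ (2.576 · 10.0 / 1.2)²
n ≥ 460.82

Minimum n = 461 (rounding up)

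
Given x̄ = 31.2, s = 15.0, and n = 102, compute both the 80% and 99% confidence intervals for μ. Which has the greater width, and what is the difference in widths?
99% CI is wider by 3.97

df = 101
80% CI: t* = 1.290, (29.28, 33.12), width = 2 · t* · s/√n = 3.83
99% CI: t* = 2.625, (27.30, 35.10), width = 2 · t* · s/√n = 7.80

The 99% CI is wider by 7.80 - 3.83 = 3.97.
Higher confidence requires a wider interval.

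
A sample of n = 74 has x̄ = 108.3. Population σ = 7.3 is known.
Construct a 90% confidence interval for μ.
(106.90, 109.70)

z-interval (σ known):
z* = 1.645 for 90% confidence

Margin of error = z* · σ/√n = 1.645 · 7.3/√74 = 1.40

CI: (108.3 - 1.40, 108.3 + 1.40) = (106.90, 109.70)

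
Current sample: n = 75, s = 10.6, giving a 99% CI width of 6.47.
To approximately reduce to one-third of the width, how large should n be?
n ≈ 675

CI width ∝ 1/√n
To reduce width by factor 3, need √n to grow by 3 → need 3² = 9 times as many samples.

Current: n = 75, width = 6.47
New: n = 675, width ≈ 2.11

Width reduced by factor of 6.47/2.11 = 3.07.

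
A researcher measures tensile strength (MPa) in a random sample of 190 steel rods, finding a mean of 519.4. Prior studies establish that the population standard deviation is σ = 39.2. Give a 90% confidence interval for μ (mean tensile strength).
(514.72, 524.08)

z-interval (σ known):
z* = 1.645 for 90% confidence

Margin of error = z* · σ/√n = 1.645 · 39.2/√190 = 4.68

CI: (519.4 - 4.68, 519.4 + 4.68) = (514.72, 524.08)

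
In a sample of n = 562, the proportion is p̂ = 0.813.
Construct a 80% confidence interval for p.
(0.792, 0.834)

Proportion CI:
SE = √(p̂(1-p̂)/n) = √(0.813 · 0.187 / 562) = 0.01645

z* = 1.282
Margin = z* · SE = 1.282 · 0.01645 = 0.0211

CI: 0.813 ± 0.0211 = (0.792, 0.834)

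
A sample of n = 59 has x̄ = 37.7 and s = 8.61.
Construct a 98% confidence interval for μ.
(35.02, 40.38)

t-interval (σ unknown):
df = n - 1 = 58
t* = 2.392 for 98% confidence

Margin of error = t* · s/√n = 2.392 · 8.61/√59 = 2.68

CI: (35.02, 40.38)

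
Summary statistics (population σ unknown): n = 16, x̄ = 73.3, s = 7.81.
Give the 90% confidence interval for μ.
(69.88, 76.72)

t-interval (σ unknown):
df = n - 1 = 15
t* = 1.753 for 90% confidence

Margin of error = t* · s/√n = 1.753 · 7.81/√16 = 3.42

CI: (69.88, 76.72)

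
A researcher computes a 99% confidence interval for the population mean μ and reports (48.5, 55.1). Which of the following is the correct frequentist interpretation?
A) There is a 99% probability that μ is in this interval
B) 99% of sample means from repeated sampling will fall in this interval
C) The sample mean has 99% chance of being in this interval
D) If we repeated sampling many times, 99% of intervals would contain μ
D

A) Wrong — μ is fixed; the randomness lives in the interval, not in μ.
B) Wrong — coverage applies to intervals containing μ, not to future x̄ values.
C) Wrong — x̄ is observed and sits in the interval by construction.
D) Correct — this is the frequentist long-run coverage interpretation.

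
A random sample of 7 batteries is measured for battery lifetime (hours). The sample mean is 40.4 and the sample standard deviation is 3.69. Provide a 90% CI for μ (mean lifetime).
(37.69, 43.11)

t-interval (σ unknown):
df = n - 1 = 6
t* = 1.943 for 90% confidence

Margin of error = t* · s/√n = 1.943 · 3.69/√7 = 2.71

CI: (37.69, 43.11)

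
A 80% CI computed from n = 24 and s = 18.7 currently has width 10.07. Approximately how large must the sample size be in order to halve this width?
n ≈ 96

CI width ∝ 1/√n
To reduce width by factor 2, need √n to grow by 2 → need 2² = 4 times as many samples.

Current: n = 24, width = 10.07
New: n = 96, width ≈ 4.93

Width reduced by factor of 10.07/4.93 = 2.04.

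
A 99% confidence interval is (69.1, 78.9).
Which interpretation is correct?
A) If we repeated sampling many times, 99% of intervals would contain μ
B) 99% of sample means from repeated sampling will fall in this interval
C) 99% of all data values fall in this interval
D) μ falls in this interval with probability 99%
A

A) Correct — this is the frequentist long-run coverage interpretation.
B) Wrong — coverage applies to intervals containing μ, not to future x̄ values.
C) Wrong — a CI is about the parameter μ, not individual data values.
D) Wrong — μ is fixed; the randomness lives in the interval, not in μ.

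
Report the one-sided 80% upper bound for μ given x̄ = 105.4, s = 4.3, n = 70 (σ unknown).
μ ≤ 105.84

Upper bound (one-sided):
t* = 0.847 (one-sided for 80%)
Upper bound = x̄ + t* · s/√n = 105.4 + 0.847 · 4.3/√70 = 105.84

We are 80% confident that μ ≤ 105.84.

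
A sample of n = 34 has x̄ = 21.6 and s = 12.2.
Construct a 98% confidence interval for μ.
(16.48, 26.72)

t-interval (σ unknown):
df = n - 1 = 33
t* = 2.445 for 98% confidence

Margin of error = t* · s/√n = 2.445 · 12.2/√34 = 5.12

CI: (16.48, 26.72)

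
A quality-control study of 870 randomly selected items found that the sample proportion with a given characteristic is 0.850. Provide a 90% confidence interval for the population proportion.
(0.830, 0.870)

Proportion CI:
SE = √(p̂(1-p̂)/n) = √(0.850 · 0.150 / 870) = 0.01211

z* = 1.645
Margin = z* · SE = 1.645 · 0.01211 = 0.0199

CI: 0.850 ± 0.0199 = (0.830, 0.870)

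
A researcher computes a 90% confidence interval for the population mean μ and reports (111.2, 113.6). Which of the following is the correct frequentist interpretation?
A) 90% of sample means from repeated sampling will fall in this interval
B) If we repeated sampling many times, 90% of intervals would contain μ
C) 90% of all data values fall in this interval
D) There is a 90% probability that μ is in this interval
B

A) Wrong — coverage applies to intervals containing μ, not to future x̄ values.
B) Correct — this is the frequentist long-run coverage interpretation.
C) Wrong — a CI is about the parameter μ, not individual data values.
D) Wrong — μ is fixed; the randomness lives in the interval, not in μ.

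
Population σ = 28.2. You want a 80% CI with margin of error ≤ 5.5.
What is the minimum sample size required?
n ≥ 44

For margin E ≤ 5.5:
n ≥ (z* · σ / E)²
n ≥ (1.282 · 28.2 / 5.5)²
n ≥ 43.21

Minimum n = 44 (rounding up)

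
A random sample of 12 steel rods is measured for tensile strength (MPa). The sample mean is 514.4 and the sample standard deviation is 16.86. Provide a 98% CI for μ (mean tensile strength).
(501.17, 527.63)

t-interval (σ unknown):
df = n - 1 = 11
t* = 2.718 for 98% confidence

Margin of error = t* · s/√n = 2.718 · 16.86/√12 = 13.23

CI: (501.17, 527.63)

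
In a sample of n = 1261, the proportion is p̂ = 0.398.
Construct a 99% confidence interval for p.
(0.362, 0.434)

Proportion CI:
SE = √(p̂(1-p̂)/n) = √(0.398 · 0.602 / 1261) = 0.01378

z* = 2.576
Margin = z* · SE = 2.576 · 0.01378 = 0.0355

CI: 0.398 ± 0.0355 = (0.362, 0.434)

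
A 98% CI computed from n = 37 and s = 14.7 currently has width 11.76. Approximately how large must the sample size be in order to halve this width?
n ≈ 148

CI width ∝ 1/√n
To reduce width by factor 2, need √n to grow by 2 → need 2² = 4 times as many samples.

Current: n = 37, width = 11.76
New: n = 148, width ≈ 5.68

Width reduced by factor of 11.76/5.68 = 2.07.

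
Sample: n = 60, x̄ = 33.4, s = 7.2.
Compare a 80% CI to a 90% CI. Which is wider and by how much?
90% CI is wider by 0.70

df = 59
80% CI: t* = 1.296, (32.20, 34.60), width = 2 · t* · s/√n = 2.41
90% CI: t* = 1.671, (31.85, 34.95), width = 2 · t* · s/√n = 3.11

The 90% CI is wider by 3.11 - 2.41 = 0.70.
Higher confidence requires a wider interval.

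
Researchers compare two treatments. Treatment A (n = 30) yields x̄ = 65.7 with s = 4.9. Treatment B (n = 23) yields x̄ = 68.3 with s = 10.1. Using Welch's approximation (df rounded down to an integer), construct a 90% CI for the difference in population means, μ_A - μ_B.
(-6.49, 1.29)

Difference: x̄₁ - x̄₂ = -2.60
SE = √(s₁²/n₁ + s₂²/n₂) = √(4.9²/30 + 10.1²/23) = 2.2881
df = 29.92 → 29 (Welch–Satterthwaite, rounded down)
t* = 1.699

CI: -2.60 ± 1.699 · 2.2881 = -2.60 ± 3.89 = (-6.49, 1.29)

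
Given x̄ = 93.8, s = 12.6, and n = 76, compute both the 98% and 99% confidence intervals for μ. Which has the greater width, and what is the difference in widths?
99% CI is wider by 0.77

df = 75
98% CI: t* = 2.377, (90.36, 97.24), width = 2 · t* · s/√n = 6.87
99% CI: t* = 2.643, (89.98, 97.62), width = 2 · t* · s/√n = 7.64

The 99% CI is wider by 7.64 - 6.87 = 0.77.
Higher confidence requires a wider interval.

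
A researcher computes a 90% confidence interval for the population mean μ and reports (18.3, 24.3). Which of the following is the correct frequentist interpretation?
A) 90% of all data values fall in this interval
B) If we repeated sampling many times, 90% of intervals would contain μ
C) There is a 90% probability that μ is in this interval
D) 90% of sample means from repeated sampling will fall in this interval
B

A) Wrong — a CI is about the parameter μ, not individual data values.
B) Correct — this is the frequentist long-run coverage interpretation.
C) Wrong — μ is fixed; the randomness lives in the interval, not in μ.
D) Wrong — coverage applies to intervals containing μ, not to future x̄ values.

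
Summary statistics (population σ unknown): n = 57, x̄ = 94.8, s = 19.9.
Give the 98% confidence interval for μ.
(88.49, 101.11)

t-interval (σ unknown):
df = n - 1 = 56
t* = 2.395 for 98% confidence

Margin of error = t* · s/√n = 2.395 · 19.9/√57 = 6.31

CI: (88.49, 101.11)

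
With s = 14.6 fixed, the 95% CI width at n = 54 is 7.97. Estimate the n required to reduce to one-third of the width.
n ≈ 486

CI width ∝ 1/√n
To reduce width by factor 3, need √n to grow by 3 → need 3² = 9 times as many samples.

Current: n = 54, width = 7.97
New: n = 486, width ≈ 2.60

Width reduced by factor of 7.97/2.60 = 3.07.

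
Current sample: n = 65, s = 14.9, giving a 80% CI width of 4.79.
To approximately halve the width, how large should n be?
n ≈ 260

CI width ∝ 1/√n
To reduce width by factor 2, need √n to grow by 2 → need 2² = 4 times as many samples.

Current: n = 65, width = 4.79
New: n = 260, width ≈ 2.37

Width reduced by factor of 4.79/2.37 = 2.02.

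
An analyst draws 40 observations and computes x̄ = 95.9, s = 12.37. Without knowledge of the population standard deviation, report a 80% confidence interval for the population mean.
(93.35, 98.45)

t-interval (σ unknown):
df = n - 1 = 39
t* = 1.304 for 80% confidence

Margin of error = t* · s/√n = 1.304 · 12.37/√40 = 2.55

CI: (93.35, 98.45)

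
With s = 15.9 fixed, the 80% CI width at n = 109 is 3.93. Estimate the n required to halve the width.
n ≈ 436

CI width ∝ 1/√n
To reduce width by factor 2, need √n to grow by 2 → need 2² = 4 times as many samples.

Current: n = 109, width = 3.93
New: n = 436, width ≈ 1.96

Width reduced by factor of 3.93/1.96 = 2.01.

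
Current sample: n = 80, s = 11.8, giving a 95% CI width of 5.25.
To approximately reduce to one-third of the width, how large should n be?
n ≈ 720

CI width ∝ 1/√n
To reduce width by factor 3, need √n to grow by 3 → need 3² = 9 times as many samples.

Current: n = 80, width = 5.25
New: n = 720, width ≈ 1.73

Width reduced by factor of 5.25/1.73 = 3.03.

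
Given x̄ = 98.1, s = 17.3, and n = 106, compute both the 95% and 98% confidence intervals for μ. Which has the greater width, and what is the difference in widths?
98% CI is wider by 1.28

df = 105
95% CI: t* = 1.983, (94.77, 101.43), width = 2 · t* · s/√n = 6.66
98% CI: t* = 2.362, (94.13, 102.07), width = 2 · t* · s/√n = 7.94

The 98% CI is wider by 7.94 - 6.66 = 1.28.
Higher confidence requires a wider interval.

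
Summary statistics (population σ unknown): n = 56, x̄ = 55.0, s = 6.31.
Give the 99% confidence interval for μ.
(52.75, 57.25)

t-interval (σ unknown):
df = n - 1 = 55
t* = 2.668 for 99% confidence

Margin of error = t* · s/√n = 2.668 · 6.31/√56 = 2.25

CI: (52.75, 57.25)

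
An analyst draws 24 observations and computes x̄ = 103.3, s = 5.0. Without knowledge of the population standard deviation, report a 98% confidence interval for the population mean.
(100.75, 105.85)

t-interval (σ unknown):
df = n - 1 = 23
t* = 2.500 for 98% confidence

Margin of error = t* · s/√n = 2.500 · 5.0/√24 = 2.55

CI: (100.75, 105.85)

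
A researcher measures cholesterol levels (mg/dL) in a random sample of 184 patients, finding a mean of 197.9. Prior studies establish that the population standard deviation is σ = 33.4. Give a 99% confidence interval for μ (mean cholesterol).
(191.56, 204.24)

z-interval (σ known):
z* = 2.576 for 99% confidence

Margin of error = z* · σ/√n = 2.576 · 33.4/√184 = 6.34

CI: (197.9 - 6.34, 197.9 + 6.34) = (191.56, 204.24)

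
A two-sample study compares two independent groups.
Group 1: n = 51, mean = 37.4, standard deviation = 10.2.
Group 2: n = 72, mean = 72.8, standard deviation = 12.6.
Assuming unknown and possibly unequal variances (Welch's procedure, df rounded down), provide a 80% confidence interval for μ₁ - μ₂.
(-38.06, -32.74)

Difference: x̄₁ - x̄₂ = -35.40
SE = √(s₁²/n₁ + s₂²/n₂) = √(10.2²/51 + 12.6²/72) = 2.0603
df = 118.78 → 118 (Welch–Satterthwaite, rounded down)
t* = 1.289

CI: -35.40 ± 1.289 · 2.0603 = -35.40 ± 2.66 = (-38.06, -32.74)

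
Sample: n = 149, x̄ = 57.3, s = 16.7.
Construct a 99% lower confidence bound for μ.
μ ≥ 54.08

Lower bound (one-sided):
t* = 2.352 (one-sided for 99%)
Lower bound = x̄ - t* · s/√n = 57.3 - 2.352 · 16.7/√149 = 54.08

We are 99% confident that μ ≥ 54.08.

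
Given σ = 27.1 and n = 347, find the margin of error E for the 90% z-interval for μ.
Margin of error = 2.39

Margin of error = z* · σ/√n
= 1.645 · 27.1/√347
= 1.645 · 27.1/18.6279
= 2.39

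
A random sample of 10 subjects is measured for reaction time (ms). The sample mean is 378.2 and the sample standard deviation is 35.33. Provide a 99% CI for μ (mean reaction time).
(341.89, 414.51)

t-interval (σ unknown):
df = n - 1 = 9
t* = 3.250 for 99% confidence

Margin of error = t* · s/√n = 3.250 · 35.33/√10 = 36.31

CI: (341.89, 414.51)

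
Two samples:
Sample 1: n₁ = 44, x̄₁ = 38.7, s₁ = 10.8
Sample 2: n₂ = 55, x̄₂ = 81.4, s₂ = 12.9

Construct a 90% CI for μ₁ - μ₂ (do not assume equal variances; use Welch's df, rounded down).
(-46.66, -38.74)

Difference: x̄₁ - x̄₂ = -42.70
SE = √(s₁²/n₁ + s₂²/n₂) = √(10.8²/44 + 12.9²/55) = 2.3826
df = 96.78 → 96 (Welch–Satterthwaite, rounded down)
t* = 1.661

CI: -42.70 ± 1.661 · 2.3826 = -42.70 ± 3.96 = (-46.66, -38.74)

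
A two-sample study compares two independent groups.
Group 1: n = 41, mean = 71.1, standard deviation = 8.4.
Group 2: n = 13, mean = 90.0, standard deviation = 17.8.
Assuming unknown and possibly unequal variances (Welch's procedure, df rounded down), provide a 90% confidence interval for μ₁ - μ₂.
(-27.95, -9.85)

Difference: x̄₁ - x̄₂ = -18.90
SE = √(s₁²/n₁ + s₂²/n₂) = √(8.4²/41 + 17.8²/13) = 5.1082
df = 13.73 → 13 (Welch–Satterthwaite, rounded down)
t* = 1.771

CI: -18.90 ± 1.771 · 5.1082 = -18.90 ± 9.05 = (-27.95, -9.85)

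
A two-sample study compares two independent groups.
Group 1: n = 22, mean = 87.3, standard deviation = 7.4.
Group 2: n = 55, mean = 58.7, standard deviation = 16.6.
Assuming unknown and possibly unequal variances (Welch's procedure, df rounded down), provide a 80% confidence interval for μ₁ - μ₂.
(25.06, 32.14)

Difference: x̄₁ - x̄₂ = 28.60
SE = √(s₁²/n₁ + s₂²/n₂) = √(7.4²/22 + 16.6²/55) = 2.7385
df = 74.01 → 74 (Welch–Satterthwaite, rounded down)
t* = 1.293

CI: 28.60 ± 1.293 · 2.7385 = 28.60 ± 3.54 = (25.06, 32.14)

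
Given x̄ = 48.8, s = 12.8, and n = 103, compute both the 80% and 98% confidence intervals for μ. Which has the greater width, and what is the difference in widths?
98% CI is wider by 2.71

df = 102
80% CI: t* = 1.290, (47.17, 50.43), width = 2 · t* · s/√n = 3.25
98% CI: t* = 2.363, (45.82, 51.78), width = 2 · t* · s/√n = 5.96

The 98% CI is wider by 5.96 - 3.25 = 2.71.
Higher confidence requires a wider interval.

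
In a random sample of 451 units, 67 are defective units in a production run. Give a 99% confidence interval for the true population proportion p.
(0.105, 0.192)

Proportion CI:
p̂ = 67/451 = 0.14856
SE = √(p̂(1-p̂)/n) = √(0.14856 · 0.85144 / 451) = 0.01675

z* = 2.576
Margin = z* · SE = 2.576 · 0.01675 = 0.0431

CI: 0.14856 ± 0.0431 = (0.105, 0.192)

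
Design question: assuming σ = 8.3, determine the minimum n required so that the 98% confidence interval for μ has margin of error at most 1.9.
n ≥ 104

For margin E ≤ 1.9:
n ≥ (z* · σ / E)²
n ≥ (2.326 · 8.3 / 1.9)²
n ≥ 103.24

Minimum n = 104 (rounding up)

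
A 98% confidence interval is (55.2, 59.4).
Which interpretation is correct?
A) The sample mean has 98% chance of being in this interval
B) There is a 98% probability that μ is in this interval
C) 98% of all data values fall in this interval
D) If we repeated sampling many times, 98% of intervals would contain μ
D

A) Wrong — x̄ is observed and sits in the interval by construction.
B) Wrong — μ is fixed; the randomness lives in the interval, not in μ.
C) Wrong — a CI is about the parameter μ, not individual data values.
D) Correct — this is the frequentist long-run coverage interpretation.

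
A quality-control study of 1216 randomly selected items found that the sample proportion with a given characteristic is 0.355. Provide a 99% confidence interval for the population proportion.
(0.320, 0.390)

Proportion CI:
SE = √(p̂(1-p̂)/n) = √(0.355 · 0.645 / 1216) = 0.01372

z* = 2.576
Margin = z* · SE = 2.576 · 0.01372 = 0.0353

CI: 0.355 ± 0.0353 = (0.320, 0.390)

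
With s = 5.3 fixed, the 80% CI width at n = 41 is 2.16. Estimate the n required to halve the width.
n ≈ 164

CI width ∝ 1/√n
To reduce width by factor 2, need √n to grow by 2 → need 2² = 4 times as many samples.

Current: n = 41, width = 2.16
New: n = 164, width ≈ 1.07

Width reduced by factor of 2.16/1.07 = 2.02.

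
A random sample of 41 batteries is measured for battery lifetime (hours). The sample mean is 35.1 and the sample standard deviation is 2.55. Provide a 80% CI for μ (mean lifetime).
(34.58, 35.62)

t-interval (σ unknown):
df = n - 1 = 40
t* = 1.303 for 80% confidence

Margin of error = t* · s/√n = 1.303 · 2.55/√41 = 0.52

CI: (34.58, 35.62)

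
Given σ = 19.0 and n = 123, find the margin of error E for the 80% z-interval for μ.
Margin of error = 2.20

Margin of error = z* · σ/√n
= 1.282 · 19.0/√123
= 1.282 · 19.0/11.0905
= 2.20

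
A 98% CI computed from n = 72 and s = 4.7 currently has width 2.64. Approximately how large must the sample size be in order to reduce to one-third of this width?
n ≈ 648

CI width ∝ 1/√n
To reduce width by factor 3, need √n to grow by 3 → need 3² = 9 times as many samples.

Current: n = 72, width = 2.64
New: n = 648, width ≈ 0.86

Width reduced by factor of 2.64/0.86 = 3.07.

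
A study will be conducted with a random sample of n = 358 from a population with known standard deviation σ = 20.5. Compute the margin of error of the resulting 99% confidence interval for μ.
Margin of error = 2.79

Margin of error = z* · σ/√n
= 2.576 · 20.5/√358
= 2.576 · 20.5/18.9209
= 2.79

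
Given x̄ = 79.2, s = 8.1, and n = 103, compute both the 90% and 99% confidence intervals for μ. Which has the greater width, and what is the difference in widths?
99% CI is wider by 1.54

df = 102
90% CI: t* = 1.660, (77.88, 80.52), width = 2 · t* · s/√n = 2.65
99% CI: t* = 2.625, (77.10, 81.30), width = 2 · t* · s/√n = 4.19

The 99% CI is wider by 4.19 - 2.65 = 1.54.
Higher confidence requires a wider interval.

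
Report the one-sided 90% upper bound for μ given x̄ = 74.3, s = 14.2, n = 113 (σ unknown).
μ ≤ 76.02

Upper bound (one-sided):
t* = 1.289 (one-sided for 90%)
Upper bound = x̄ + t* · s/√n = 74.3 + 1.289 · 14.2/√113 = 76.02

We are 90% confident that μ ≤ 76.02.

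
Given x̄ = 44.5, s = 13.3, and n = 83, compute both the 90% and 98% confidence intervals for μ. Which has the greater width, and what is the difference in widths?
98% CI is wider by 2.07

df = 82
90% CI: t* = 1.664, (42.07, 46.93), width = 2 · t* · s/√n = 4.86
98% CI: t* = 2.373, (41.04, 47.96), width = 2 · t* · s/√n = 6.93

The 98% CI is wider by 6.93 - 4.86 = 2.07.
Higher confidence requires a wider interval.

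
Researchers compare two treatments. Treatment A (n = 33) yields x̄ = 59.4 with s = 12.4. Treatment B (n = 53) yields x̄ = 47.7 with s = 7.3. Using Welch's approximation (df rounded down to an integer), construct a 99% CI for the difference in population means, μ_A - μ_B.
(5.30, 18.10)

Difference: x̄₁ - x̄₂ = 11.70
SE = √(s₁²/n₁ + s₂²/n₂) = √(12.4²/33 + 7.3²/53) = 2.3801
df = 45.98 → 45 (Welch–Satterthwaite, rounded down)
t* = 2.690

CI: 11.70 ± 2.690 · 2.3801 = 11.70 ± 6.40 = (5.30, 18.10)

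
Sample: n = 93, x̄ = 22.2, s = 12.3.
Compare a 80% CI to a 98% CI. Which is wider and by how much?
98% CI is wider by 2.75

df = 92
80% CI: t* = 1.291, (20.55, 23.85), width = 2 · t* · s/√n = 3.29
98% CI: t* = 2.368, (19.18, 25.22), width = 2 · t* · s/√n = 6.04

The 98% CI is wider by 6.04 - 3.29 = 2.75.
Higher confidence requires a wider interval.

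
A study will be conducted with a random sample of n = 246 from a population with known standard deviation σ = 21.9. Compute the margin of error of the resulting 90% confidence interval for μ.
Margin of error = 2.30

Margin of error = z* · σ/√n
= 1.645 · 21.9/√246
= 1.645 · 21.9/15.6844
= 2.30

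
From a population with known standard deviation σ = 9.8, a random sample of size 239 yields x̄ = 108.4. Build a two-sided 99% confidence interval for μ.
(106.77, 110.03)

z-interval (σ known):
z* = 2.576 for 99% confidence

Margin of error = z* · σ/√n = 2.576 · 9.8/√239 = 1.63

CI: (108.4 - 1.63, 108.4 + 1.63) = (106.77, 110.03)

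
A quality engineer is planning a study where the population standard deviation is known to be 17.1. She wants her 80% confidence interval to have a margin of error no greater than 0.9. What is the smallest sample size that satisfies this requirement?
n ≥ 594

For margin E ≤ 0.9:
n ≥ (z* · σ / E)²
n ≥ (1.282 · 17.1 / 0.9)²
n ≥ 593.31

Minimum n = 594 (rounding up)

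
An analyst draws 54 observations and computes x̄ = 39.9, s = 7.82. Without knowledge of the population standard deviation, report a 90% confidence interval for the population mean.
(38.12, 41.68)

t-interval (σ unknown):
df = n - 1 = 53
t* = 1.674 for 90% confidence

Margin of error = t* · s/√n = 1.674 · 7.82/√54 = 1.78

CI: (38.12, 41.68)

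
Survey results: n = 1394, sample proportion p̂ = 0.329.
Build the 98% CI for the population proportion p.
(0.300, 0.358)

Proportion CI:
SE = √(p̂(1-p̂)/n) = √(0.329 · 0.671 / 1394) = 0.01258

z* = 2.326
Margin = z* · SE = 2.326 · 0.01258 = 0.0293

CI: 0.329 ± 0.0293 = (0.300, 0.358)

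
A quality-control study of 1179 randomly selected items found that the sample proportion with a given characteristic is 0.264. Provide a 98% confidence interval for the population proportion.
(0.234, 0.294)

Proportion CI:
SE = √(p̂(1-p̂)/n) = √(0.264 · 0.736 / 1179) = 0.01284

z* = 2.326
Margin = z* · SE = 2.326 · 0.01284 = 0.0299

CI: 0.264 ± 0.0299 = (0.234, 0.294)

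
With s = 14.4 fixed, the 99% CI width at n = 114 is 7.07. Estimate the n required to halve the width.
n ≈ 456

CI width ∝ 1/√n
To reduce width by factor 2, need √n to grow by 2 → need 2² = 4 times as many samples.

Current: n = 114, width = 7.07
New: n = 456, width ≈ 3.49

Width reduced by factor of 7.07/3.49 = 2.03.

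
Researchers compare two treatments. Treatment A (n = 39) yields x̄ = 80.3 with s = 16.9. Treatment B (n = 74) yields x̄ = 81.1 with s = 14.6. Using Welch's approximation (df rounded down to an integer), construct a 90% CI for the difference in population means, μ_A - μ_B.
(-6.13, 4.53)

Difference: x̄₁ - x̄₂ = -0.80
SE = √(s₁²/n₁ + s₂²/n₂) = √(16.9²/39 + 14.6²/74) = 3.1944
df = 68.27 → 68 (Welch–Satterthwaite, rounded down)
t* = 1.668

CI: -0.80 ± 1.668 · 3.1944 = -0.80 ± 5.33 = (-6.13, 4.53)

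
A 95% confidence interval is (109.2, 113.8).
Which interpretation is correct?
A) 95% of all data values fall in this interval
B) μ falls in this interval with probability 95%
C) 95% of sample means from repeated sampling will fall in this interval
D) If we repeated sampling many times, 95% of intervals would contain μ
D

A) Wrong — a CI is about the parameter μ, not individual data values.
B) Wrong — μ is fixed; the randomness lives in the interval, not in μ.
C) Wrong — coverage applies to intervals containing μ, not to future x̄ values.
D) Correct — this is the frequentist long-run coverage interpretation.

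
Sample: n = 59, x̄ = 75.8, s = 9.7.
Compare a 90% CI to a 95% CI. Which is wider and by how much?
95% CI is wider by 0.84

df = 58
90% CI: t* = 1.672, (73.69, 77.91), width = 2 · t* · s/√n = 4.22
95% CI: t* = 2.002, (73.27, 78.33), width = 2 · t* · s/√n = 5.06

The 95% CI is wider by 5.06 - 4.22 = 0.84.
Higher confidence requires a wider interval.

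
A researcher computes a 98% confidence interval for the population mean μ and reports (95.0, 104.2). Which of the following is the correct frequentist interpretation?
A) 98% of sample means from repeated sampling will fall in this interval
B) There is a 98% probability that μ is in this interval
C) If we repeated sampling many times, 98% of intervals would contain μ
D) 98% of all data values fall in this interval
C

A) Wrong — coverage applies to intervals containing μ, not to future x̄ values.
B) Wrong — μ is fixed; the randomness lives in the interval, not in μ.
C) Correct — this is the frequentist long-run coverage interpretation.
D) Wrong — a CI is about the parameter μ, not individual data values.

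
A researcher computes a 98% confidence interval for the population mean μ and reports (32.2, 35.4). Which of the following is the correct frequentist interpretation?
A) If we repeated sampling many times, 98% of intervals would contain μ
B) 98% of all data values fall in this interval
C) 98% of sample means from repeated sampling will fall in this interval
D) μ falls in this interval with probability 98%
A

A) Correct — this is the frequentist long-run coverage interpretation.
B) Wrong — a CI is about the parameter μ, not individual data values.
C) Wrong — coverage applies to intervals containing μ, not to future x̄ values.
D) Wrong — μ is fixed; the randomness lives in the interval, not in μ.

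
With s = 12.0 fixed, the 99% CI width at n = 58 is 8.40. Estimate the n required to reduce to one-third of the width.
n ≈ 522

CI width ∝ 1/√n
To reduce width by factor 3, need √n to grow by 3 → need 3² = 9 times as many samples.

Current: n = 58, width = 8.40
New: n = 522, width ≈ 2.72

Width reduced by factor of 8.40/2.72 = 3.09.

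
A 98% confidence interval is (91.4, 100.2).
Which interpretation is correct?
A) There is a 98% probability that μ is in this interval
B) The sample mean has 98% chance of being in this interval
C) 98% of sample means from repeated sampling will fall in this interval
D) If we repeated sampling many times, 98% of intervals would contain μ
D

A) Wrong — μ is fixed; the randomness lives in the interval, not in μ.
B) Wrong — x̄ is observed and sits in the interval by construction.
C) Wrong — coverage applies to intervals containing μ, not to future x̄ values.
D) Correct — this is the frequentist long-run coverage interpretation.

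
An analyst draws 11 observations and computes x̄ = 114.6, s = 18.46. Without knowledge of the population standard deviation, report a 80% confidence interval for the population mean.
(106.96, 122.24)

t-interval (σ unknown):
df = n - 1 = 10
t* = 1.372 for 80% confidence

Margin of error = t* · s/√n = 1.372 · 18.46/√11 = 7.64

CI: (106.96, 122.24)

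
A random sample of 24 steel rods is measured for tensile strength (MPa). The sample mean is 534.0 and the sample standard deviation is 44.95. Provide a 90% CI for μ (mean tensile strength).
(518.27, 549.73)

t-interval (σ unknown):
df = n - 1 = 23
t* = 1.714 for 90% confidence

Margin of error = t* · s/√n = 1.714 · 44.95/√24 = 15.73

CI: (518.27, 549.73)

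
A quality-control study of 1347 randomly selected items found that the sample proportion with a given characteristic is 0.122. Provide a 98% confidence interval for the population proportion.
(0.101, 0.143)

Proportion CI:
SE = √(p̂(1-p̂)/n) = √(0.122 · 0.878 / 1347) = 0.00892

z* = 2.326
Margin = z* · SE = 2.326 · 0.00892 = 0.0207

CI: 0.122 ± 0.0207 = (0.101, 0.143)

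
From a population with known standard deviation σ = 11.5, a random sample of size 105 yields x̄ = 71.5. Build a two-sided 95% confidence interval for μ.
(69.30, 73.70)

z-interval (σ known):
z* = 1.960 for 95% confidence

Margin of error = z* · σ/√n = 1.960 · 11.5/√105 = 2.20

CI: (71.5 - 2.20, 71.5 + 2.20) = (69.30, 73.70)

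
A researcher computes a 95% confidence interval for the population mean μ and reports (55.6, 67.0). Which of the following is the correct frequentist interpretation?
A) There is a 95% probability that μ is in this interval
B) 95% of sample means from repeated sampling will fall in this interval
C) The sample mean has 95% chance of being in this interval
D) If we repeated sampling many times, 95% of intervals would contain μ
D

A) Wrong — μ is fixed; the randomness lives in the interval, not in μ.
B) Wrong — coverage applies to intervals containing μ, not to future x̄ values.
C) Wrong — x̄ is observed and sits in the interval by construction.
D) Correct — this is the frequentist long-run coverage interpretation.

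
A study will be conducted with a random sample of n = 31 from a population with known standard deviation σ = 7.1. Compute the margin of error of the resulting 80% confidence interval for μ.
Margin of error = 1.63

Margin of error = z* · σ/√n
= 1.282 · 7.1/√31
= 1.282 · 7.1/5.5678
= 1.63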